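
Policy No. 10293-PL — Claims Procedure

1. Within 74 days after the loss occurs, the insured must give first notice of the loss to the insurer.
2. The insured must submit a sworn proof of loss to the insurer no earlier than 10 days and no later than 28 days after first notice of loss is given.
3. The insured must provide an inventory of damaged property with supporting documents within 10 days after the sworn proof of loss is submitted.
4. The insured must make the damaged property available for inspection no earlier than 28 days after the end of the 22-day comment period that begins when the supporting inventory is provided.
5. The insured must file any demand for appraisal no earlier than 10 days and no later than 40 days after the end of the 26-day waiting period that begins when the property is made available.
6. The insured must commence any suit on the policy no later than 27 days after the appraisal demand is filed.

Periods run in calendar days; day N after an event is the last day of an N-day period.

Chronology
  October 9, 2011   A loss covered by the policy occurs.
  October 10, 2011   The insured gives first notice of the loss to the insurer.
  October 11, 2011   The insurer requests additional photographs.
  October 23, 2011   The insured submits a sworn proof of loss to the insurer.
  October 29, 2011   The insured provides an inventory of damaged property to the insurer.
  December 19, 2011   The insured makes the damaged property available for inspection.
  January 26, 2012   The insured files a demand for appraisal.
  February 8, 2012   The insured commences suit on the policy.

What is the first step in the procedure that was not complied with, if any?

None — every step was satisfied

Step 1 — counting 74 days from October 9, 2011 (when the loss occurs) gives a deadline of December 22, 2011; done October 10, 2011 — timely.
Step 2 — 10 and 28 days from October 10, 2011 (when first notice of loss is given) are October 20, 2011 and November 7, 2011 respectively; October 23, 2011 falls inside that range.
Step 3 — counting 10 days from October 23, 2011 (when the sworn proof of loss is submitted) gives a deadline of November 2, 2011; completed October 29, 2011, before the deadline.
Step 4 — must wait 28 days from November 20, 2011 (end of the 22-day comment period, which began when the supporting inventory is provided on October 29, 2011), so not before December 18, 2011; done December 19, 2011, after the minimum wait.
Step 5 — 10 and 40 days from January 14, 2012 (end of the 26-day waiting period, which began when the property is made available on December 19, 2011) are January 24, 2012 and February 23, 2012 respectively; done January 26, 2012 — within the window.
Step 6 — counting 27 days from January 26, 2012 (when the appraisal demand is filed) gives a deadline of February 22, 2012; done February 8, 2012 — timely.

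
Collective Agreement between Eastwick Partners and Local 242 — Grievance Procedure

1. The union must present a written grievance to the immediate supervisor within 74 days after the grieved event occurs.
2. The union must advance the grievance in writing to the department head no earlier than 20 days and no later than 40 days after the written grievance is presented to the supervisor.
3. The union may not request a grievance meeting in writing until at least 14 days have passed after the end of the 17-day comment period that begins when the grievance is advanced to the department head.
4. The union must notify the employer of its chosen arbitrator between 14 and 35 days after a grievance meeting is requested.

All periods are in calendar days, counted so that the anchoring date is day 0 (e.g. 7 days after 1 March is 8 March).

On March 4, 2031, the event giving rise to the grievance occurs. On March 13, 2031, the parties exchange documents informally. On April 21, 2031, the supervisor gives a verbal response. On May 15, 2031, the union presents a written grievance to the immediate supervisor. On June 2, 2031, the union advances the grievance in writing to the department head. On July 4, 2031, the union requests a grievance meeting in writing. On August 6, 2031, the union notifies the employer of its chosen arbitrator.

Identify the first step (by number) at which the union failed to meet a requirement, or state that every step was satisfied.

Step 1: 74 days after March 4, 2031 (when the grieved event occurs) is May 17, 2031; May 15, 2031 is within that limit.
Step 2: the window is 20–40 days after May 15, 2031 (when the written grievance is presented to the supervisor), so June 4, 2031 through June 24, 2031; June 2, 2031 is 2 days too early.
The analysis stops there.

Step 2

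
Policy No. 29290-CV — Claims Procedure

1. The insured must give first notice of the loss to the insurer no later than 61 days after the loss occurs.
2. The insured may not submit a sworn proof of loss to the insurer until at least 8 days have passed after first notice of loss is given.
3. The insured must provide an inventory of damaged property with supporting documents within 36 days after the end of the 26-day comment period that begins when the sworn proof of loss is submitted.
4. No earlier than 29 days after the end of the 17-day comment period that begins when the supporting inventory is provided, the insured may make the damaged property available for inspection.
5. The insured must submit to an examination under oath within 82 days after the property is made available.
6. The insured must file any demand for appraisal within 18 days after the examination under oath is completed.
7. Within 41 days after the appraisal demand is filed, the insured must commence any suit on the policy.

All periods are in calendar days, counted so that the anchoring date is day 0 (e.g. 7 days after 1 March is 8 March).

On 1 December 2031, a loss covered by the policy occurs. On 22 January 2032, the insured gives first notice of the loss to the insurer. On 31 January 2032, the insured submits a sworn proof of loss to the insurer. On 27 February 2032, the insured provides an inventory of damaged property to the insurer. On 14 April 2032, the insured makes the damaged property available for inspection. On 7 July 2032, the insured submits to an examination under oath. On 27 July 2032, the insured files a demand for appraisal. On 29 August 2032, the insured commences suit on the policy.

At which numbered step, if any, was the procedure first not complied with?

Step 5

Step 1: 61 days after 1 December 2031 (when the loss occurs) is 31 January 2032; done 22 January 2032 — timely.
Step 2: the earliest permitted date is 8 days after 22 January 2032 (when first notice of loss is given), i.e. 30 January 2032; 31 January 2032 is on or after that date.
Step 3: 36 days after 26 February 2032 (end of the 26-day comment period, which began when the sworn proof of loss is submitted on 31 January 2032) is 2 April 2032; 27 February 2032 is within that limit.
Step 4: the earliest permitted date is 29 days after 15 March 2032 (end of the 17-day comment period, which began when the supporting inventory is provided on 27 February 2032), i.e. 13 April 2032; 14 April 2032 is on or after that date.
Step 5: 82 days after 14 April 2032 (when the property is made available) is 5 July 2032; not done until 7 July 2032, 2 days after the deadline.
The procedure was therefore not followed at step 5.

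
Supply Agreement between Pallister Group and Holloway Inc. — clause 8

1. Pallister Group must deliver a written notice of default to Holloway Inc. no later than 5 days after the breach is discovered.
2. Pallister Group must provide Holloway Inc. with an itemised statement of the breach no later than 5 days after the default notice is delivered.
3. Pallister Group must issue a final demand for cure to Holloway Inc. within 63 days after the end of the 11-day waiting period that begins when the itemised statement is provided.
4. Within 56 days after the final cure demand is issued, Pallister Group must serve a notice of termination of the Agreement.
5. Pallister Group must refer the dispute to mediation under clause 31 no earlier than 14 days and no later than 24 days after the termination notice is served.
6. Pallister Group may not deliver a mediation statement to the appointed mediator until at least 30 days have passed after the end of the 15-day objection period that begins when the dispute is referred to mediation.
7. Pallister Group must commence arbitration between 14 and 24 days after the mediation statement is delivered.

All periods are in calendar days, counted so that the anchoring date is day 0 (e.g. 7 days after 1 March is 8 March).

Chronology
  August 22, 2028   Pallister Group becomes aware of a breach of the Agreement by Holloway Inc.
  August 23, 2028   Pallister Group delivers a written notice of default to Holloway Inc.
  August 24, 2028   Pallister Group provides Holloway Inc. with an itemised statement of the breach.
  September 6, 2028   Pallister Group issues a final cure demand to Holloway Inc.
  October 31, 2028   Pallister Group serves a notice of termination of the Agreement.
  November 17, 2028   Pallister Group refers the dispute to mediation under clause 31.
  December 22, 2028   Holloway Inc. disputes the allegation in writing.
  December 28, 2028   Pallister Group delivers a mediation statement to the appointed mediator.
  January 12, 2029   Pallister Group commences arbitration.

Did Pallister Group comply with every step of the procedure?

(1) due by August 22, 2028 + 5 days = August 27, 2028; done August 23, 2028 — timely.
(2) due by August 23, 2028 + 5 days = August 28, 2028; completed August 24, 2028, before the deadline.
(3) due by September 4, 2028 + 63 days = November 6, 2028; done September 6, 2028 — timely.
(4) due by September 6, 2028 + 56 days = November 1, 2028; completed October 31, 2028, before the deadline.
(5) the permitted window runs from October 31, 2028 + 14 = November 14, 2028 to October 31, 2028 + 24 = November 24, 2028; done November 17, 2028, which is between those dates.
(6) permitted from December 2, 2028 + 30 days = January 1, 2029 onward; done December 28, 2028 — 4 days too early.

No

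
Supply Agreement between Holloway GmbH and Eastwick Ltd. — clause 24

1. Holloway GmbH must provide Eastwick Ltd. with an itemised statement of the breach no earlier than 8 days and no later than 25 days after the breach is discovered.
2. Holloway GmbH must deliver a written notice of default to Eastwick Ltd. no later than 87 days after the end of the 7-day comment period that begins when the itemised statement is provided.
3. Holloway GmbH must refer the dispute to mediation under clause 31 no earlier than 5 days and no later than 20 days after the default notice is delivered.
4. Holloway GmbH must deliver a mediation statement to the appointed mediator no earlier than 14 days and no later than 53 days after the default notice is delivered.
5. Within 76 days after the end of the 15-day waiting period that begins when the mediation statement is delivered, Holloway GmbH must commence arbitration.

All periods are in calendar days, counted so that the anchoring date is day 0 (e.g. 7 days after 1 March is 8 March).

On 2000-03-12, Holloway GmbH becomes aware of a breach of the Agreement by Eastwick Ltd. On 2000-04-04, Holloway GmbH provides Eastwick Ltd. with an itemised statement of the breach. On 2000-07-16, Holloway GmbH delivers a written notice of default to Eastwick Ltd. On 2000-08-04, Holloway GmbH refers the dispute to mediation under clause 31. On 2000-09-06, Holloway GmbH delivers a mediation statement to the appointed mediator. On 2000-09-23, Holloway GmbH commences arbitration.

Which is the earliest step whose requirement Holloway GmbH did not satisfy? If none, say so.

Step 2

Step 1: the window is 8–25 days after 2000-03-12 (when the breach is discovered), so 2000-03-20 through 2000-04-06; done 2000-04-04 — within the window.
Step 2: 87 days after 2000-04-11 (end of the 7-day comment period, which began when the itemised statement is provided on 2000-04-04) is 2000-07-07; not done until 2000-07-16, 9 days after the deadline.
That is the first point of non-compliance.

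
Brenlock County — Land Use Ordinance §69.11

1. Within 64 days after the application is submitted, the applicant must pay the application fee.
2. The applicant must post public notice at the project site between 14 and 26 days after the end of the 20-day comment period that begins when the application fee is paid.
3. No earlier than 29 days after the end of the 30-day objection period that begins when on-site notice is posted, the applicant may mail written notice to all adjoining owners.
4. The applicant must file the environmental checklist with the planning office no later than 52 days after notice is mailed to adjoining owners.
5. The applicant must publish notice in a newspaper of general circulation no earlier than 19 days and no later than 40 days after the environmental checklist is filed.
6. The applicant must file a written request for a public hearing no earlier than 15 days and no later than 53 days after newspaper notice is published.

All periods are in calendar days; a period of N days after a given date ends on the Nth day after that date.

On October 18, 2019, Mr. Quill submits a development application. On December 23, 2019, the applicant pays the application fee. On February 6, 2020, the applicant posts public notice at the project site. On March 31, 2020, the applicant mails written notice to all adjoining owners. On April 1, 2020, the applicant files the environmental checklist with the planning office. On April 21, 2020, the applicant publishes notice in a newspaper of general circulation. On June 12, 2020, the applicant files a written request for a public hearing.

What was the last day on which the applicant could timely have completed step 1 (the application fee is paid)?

December 21, 2019

Step 1 runs from October 18, 2019, when the application is submitted. 64 days after October 18, 2019 is December 21, 2019.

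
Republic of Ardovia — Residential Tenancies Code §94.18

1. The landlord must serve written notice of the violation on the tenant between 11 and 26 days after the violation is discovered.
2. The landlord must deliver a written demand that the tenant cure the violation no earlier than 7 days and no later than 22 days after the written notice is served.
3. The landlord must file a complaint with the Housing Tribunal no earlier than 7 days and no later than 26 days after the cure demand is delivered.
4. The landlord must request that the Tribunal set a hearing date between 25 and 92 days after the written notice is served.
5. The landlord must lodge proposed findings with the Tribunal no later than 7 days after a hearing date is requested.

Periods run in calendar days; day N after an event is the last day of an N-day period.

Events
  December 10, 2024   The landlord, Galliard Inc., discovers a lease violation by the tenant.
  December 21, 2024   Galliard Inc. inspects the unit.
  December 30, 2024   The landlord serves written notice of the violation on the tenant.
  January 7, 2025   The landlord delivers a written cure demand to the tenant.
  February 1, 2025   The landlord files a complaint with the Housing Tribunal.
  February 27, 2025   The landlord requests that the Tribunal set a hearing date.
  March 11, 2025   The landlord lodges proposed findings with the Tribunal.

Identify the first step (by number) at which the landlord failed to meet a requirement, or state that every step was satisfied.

Step 1: the window is 11–26 days after December 10, 2024 (when the violation is discovered), so December 21, 2024 through January 5, 2025; done December 30, 2024 — within the window.
Step 2: the window is 7–22 days after December 30, 2024 (when the written notice is served), so January 6, 2025 through January 21, 2025; January 7, 2025 falls inside that range.
Step 3: the window is 7–26 days after January 7, 2025 (when the cure demand is delivered), so January 14, 2025 through February 2, 2025; February 1, 2025 falls inside that range.
Step 4: the window is 25–92 days after December 30, 2024 (when the written notice is served), so January 24, 2025 through April 1, 2025; February 27, 2025 falls inside that range.
Step 5: 7 days after February 27, 2025 (when a hearing date is requested) is March 6, 2025; March 11, 2025 misses that deadline by 5 days.
The procedure was therefore not followed at step 5.

Step 5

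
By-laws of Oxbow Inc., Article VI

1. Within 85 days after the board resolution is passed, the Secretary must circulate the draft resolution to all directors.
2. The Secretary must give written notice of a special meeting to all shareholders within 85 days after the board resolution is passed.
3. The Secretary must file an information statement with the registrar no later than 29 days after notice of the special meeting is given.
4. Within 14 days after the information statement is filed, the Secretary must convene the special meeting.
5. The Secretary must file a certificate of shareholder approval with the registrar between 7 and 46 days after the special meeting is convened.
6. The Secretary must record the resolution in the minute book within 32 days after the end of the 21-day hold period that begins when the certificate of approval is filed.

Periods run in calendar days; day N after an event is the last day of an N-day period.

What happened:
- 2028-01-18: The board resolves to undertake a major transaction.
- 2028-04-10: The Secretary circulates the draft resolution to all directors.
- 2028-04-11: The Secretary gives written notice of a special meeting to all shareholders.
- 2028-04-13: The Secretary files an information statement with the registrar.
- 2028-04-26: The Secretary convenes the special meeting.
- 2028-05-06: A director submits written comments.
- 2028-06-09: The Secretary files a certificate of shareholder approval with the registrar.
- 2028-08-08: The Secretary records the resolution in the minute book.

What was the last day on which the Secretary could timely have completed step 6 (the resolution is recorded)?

2028-08-01

The certificate of approval is filed on 2028-06-09; the 21-day hold period therefore ends 2028-06-30, and step 6 runs from that date. 32 days after 2028-06-30 is 2028-08-01.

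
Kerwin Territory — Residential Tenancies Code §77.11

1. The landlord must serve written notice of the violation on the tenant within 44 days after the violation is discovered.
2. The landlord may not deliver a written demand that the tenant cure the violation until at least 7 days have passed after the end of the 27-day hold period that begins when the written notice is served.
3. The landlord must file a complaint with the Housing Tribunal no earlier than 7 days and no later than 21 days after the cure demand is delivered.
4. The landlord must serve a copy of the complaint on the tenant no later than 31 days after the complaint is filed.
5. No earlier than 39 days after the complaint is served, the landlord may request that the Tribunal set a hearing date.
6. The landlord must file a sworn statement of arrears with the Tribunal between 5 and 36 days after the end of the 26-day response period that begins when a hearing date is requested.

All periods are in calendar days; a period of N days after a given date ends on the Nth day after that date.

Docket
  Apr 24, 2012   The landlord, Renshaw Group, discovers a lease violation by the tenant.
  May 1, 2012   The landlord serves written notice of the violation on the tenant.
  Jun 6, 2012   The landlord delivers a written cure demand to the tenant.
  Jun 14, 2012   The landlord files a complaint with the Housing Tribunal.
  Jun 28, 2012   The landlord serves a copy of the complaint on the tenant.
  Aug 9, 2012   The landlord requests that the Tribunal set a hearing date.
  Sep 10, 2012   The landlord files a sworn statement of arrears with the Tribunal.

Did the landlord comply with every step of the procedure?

Step 1 — counting 44 days from Apr 24, 2012 (when the violation is discovered) gives a deadline of Jun 7, 2012; done May 1, 2012 — timely.
Step 2 — must wait 7 days from May 28, 2012 (end of the 27-day hold period, which began when the written notice is served on May 1, 2012), so not before Jun 4, 2012; Jun 6, 2012 is on or after that date.
Step 3 — 7 and 21 days from Jun 6, 2012 (when the cure demand is delivered) are Jun 13, 2012 and Jun 27, 2012 respectively; Jun 14, 2012 falls inside that range.
Step 4 — counting 31 days from Jun 14, 2012 (when the complaint is filed) gives a deadline of Jul 15, 2012; Jun 28, 2012 is within that limit.
Step 5 — must wait 39 days from Jun 28, 2012 (when the complaint is served), so not before Aug 6, 2012; done Aug 9, 2012 — permitted.
Step 6 — 5 and 36 days from Sep 4, 2012 (end of the 26-day response period, which began when a hearing date is requested on Aug 9, 2012) are Sep 9, 2012 and Oct 10, 2012 respectively; done Sep 10, 2012 — within the window.

Yes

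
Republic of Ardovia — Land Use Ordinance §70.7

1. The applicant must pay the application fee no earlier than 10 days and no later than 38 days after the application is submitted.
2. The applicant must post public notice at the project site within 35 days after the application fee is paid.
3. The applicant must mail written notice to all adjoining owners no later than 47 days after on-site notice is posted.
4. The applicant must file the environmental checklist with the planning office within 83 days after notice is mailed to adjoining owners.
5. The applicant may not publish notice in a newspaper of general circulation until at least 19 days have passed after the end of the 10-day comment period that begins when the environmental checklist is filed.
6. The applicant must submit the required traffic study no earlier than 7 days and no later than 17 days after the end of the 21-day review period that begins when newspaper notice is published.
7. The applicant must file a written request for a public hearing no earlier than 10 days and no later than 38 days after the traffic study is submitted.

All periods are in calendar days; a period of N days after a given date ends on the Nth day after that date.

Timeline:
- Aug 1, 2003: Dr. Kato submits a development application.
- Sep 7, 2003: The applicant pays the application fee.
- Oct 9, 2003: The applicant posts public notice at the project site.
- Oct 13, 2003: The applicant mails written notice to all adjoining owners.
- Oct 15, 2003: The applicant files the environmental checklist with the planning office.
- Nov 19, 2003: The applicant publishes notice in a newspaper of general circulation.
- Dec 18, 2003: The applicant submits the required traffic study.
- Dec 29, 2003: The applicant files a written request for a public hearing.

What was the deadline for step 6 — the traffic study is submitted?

Dec 27, 2003

Newspaper notice is published on Nov 19, 2003; the 21-day review period therefore ends Dec 10, 2003, and step 6 runs from that date. The window is 7–17 days after Dec 10, 2003; it closes on Dec 27, 2003.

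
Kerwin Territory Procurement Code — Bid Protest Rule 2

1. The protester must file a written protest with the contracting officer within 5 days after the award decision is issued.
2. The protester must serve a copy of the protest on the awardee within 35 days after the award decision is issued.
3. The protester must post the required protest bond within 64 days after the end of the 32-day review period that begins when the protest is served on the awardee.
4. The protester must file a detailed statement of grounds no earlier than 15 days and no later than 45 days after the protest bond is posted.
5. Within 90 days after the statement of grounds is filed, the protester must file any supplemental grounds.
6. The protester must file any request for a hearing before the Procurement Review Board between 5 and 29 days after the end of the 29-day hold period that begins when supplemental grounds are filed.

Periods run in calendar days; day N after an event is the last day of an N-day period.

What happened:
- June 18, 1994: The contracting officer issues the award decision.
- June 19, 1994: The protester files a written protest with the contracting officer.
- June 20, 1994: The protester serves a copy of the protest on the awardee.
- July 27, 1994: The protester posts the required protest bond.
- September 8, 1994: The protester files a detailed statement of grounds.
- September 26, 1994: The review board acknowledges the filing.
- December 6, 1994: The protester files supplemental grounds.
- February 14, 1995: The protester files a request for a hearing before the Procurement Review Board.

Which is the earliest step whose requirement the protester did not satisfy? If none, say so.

(1) due by June 18, 1994 + 5 days = June 23, 1994; June 19, 1994 is within that limit.
(2) due by June 18, 1994 + 35 days = July 23, 1994; June 20, 1994 is within that limit.
(3) due by July 22, 1994 + 64 days = September 24, 1994; done July 27, 1994 — timely.
(4) the permitted window runs from July 27, 1994 + 15 = August 11, 1994 to July 27, 1994 + 45 = September 10, 1994; done September 8, 1994 — within the window.
(5) due by September 8, 1994 + 90 days = December 7, 1994; done December 6, 1994 — timely.
(6) the permitted window runs from January 4, 1995 + 5 = January 9, 1995 to January 4, 1995 + 29 = February 2, 1995; done February 14, 1995 — 12 days after the window closed.
That is the first point of non-compliance.

Step 6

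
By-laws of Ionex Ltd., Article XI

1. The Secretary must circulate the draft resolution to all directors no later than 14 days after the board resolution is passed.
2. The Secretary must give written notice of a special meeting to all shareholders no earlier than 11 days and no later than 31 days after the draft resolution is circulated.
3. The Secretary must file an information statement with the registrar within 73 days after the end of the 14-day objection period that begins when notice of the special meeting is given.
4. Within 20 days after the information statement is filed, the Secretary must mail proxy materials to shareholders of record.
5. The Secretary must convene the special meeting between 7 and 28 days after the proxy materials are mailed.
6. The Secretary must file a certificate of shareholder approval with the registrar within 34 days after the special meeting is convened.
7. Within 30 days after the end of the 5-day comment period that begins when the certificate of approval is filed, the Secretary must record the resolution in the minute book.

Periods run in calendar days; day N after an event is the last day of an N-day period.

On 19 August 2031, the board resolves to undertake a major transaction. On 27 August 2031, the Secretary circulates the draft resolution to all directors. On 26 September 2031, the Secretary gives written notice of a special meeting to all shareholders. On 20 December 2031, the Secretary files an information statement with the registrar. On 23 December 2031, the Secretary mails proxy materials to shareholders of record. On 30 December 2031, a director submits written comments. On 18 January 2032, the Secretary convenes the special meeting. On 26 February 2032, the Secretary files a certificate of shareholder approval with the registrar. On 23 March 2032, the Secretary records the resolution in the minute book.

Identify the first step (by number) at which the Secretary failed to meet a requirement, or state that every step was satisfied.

Step 1: 14 days after 19 August 2031 (when the board resolution is passed) is 2 September 2031; done 27 August 2031 — timely.
Step 2: the window is 11–31 days after 27 August 2031 (when the draft resolution is circulated), so 7 September 2031 through 27 September 2031; done 26 September 2031, which is between those dates.
Step 3: 73 days after 10 October 2031 (end of the 14-day objection period, which began when notice of the special meeting is given on 26 September 2031) is 22 December 2031; done 20 December 2031 — timely.
Step 4: 20 days after 20 December 2031 (when the information statement is filed) is 9 January 2032; 23 December 2031 is within that limit.
Step 5: the window is 7–28 days after 23 December 2031 (when the proxy materials are mailed), so 30 December 2031 through 20 January 2032; done 18 January 2032 — within the window.
Step 6: 34 days after 18 January 2032 (when the special meeting is convened) is 21 February 2032; 26 February 2032 misses that deadline by 5 days.

Step 6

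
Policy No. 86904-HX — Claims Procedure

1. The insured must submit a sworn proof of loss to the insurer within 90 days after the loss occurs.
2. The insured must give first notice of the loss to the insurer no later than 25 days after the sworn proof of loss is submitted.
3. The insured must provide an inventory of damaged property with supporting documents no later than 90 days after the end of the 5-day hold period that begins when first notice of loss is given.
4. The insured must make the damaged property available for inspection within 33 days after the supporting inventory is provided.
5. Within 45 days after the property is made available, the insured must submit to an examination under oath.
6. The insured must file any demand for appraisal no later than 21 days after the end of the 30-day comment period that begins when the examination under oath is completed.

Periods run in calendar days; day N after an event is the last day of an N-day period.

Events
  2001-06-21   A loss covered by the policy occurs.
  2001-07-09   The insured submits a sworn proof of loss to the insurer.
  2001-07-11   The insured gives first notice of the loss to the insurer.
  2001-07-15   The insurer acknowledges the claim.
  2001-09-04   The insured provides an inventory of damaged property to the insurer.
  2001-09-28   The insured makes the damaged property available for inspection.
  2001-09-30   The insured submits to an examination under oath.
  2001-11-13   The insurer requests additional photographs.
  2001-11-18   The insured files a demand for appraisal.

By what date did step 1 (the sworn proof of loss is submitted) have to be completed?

2001-09-19

Step 1 runs from 2001-06-21, when the loss occurs. 90 days after 2001-06-21 is 2001-09-19.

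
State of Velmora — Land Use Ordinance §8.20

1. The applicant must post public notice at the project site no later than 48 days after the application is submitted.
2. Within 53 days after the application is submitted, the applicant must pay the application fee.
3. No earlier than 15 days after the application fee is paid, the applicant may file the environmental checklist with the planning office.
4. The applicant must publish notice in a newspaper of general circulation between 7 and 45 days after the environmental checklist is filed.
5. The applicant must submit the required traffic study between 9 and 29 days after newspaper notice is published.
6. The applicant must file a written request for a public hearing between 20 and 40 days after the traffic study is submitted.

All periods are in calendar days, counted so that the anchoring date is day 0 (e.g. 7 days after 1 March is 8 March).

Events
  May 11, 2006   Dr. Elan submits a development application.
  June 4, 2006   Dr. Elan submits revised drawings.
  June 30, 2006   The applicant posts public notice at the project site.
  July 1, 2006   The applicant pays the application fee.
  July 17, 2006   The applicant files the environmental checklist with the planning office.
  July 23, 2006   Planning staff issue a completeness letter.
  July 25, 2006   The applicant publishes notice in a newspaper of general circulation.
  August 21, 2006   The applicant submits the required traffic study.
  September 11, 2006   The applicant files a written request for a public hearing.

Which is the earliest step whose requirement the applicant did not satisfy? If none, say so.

Step 1

Step 1 — counting 48 days from May 11, 2006 (when the application is submitted) gives a deadline of June 28, 2006; not done until June 30, 2006, 2 days after the deadline.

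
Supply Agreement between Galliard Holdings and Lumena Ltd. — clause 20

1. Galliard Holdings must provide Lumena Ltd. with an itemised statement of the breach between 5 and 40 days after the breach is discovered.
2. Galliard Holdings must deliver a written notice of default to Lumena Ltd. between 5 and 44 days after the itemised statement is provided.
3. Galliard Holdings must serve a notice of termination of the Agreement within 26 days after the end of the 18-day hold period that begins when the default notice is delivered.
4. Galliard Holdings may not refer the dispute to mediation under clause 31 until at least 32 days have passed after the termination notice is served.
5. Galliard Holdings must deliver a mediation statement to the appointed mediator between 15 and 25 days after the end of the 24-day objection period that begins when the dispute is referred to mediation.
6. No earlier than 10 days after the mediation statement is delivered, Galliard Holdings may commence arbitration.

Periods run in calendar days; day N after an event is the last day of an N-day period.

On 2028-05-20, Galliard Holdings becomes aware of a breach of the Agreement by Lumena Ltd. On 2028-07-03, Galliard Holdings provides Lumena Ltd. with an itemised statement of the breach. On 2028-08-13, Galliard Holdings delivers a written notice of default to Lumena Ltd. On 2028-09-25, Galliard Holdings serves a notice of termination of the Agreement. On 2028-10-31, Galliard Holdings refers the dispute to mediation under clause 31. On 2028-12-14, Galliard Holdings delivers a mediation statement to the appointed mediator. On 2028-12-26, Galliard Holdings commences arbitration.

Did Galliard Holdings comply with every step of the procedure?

No

(1) the permitted window runs from 2028-05-20 + 5 = 2028-05-25 to 2028-05-20 + 40 = 2028-06-29; 2028-07-03 is 4 days past the end of the window.
No need to go further; step 1 was not satisfied.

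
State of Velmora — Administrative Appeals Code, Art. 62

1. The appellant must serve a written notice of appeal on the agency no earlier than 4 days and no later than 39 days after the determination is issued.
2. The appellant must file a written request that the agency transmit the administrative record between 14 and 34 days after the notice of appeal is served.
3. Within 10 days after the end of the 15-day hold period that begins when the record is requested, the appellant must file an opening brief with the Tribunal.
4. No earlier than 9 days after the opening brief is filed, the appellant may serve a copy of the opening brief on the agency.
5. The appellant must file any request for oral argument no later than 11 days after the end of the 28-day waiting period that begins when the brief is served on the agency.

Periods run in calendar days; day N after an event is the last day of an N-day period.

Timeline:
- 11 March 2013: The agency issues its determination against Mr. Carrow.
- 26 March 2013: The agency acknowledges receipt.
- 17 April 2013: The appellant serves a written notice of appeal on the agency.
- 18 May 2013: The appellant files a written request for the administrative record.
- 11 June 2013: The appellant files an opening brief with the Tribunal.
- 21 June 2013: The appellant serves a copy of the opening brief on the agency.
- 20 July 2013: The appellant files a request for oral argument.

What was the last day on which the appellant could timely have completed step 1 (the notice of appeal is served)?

Step 1 runs from 11 March 2013, when the determination is issued. The window is 4–39 days after 11 March 2013; it closes on 19 April 2013.

19 April 2013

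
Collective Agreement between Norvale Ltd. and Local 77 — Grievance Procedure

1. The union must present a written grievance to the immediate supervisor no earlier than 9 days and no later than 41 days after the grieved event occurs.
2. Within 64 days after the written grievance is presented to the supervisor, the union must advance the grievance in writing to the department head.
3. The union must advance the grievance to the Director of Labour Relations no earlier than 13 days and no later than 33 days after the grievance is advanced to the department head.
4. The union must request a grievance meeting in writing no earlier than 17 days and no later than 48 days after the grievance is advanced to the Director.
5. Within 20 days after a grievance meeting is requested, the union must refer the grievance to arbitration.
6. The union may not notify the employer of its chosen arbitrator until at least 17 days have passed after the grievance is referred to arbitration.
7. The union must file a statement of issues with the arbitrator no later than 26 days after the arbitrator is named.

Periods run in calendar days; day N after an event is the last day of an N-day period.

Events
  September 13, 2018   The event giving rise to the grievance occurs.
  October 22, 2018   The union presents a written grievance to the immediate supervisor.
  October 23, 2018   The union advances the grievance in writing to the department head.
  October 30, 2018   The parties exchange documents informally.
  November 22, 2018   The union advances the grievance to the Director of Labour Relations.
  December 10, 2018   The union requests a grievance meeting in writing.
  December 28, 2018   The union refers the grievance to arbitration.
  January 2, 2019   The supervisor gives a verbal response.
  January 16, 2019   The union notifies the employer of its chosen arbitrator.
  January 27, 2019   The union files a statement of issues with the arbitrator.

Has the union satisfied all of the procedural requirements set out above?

Yes

Step 1: the window is 9–41 days after September 13, 2018 (when the grieved event occurs), so September 22, 2018 through October 24, 2018; October 22, 2018 falls inside that range.
Step 2: 64 days after October 22, 2018 (when the written grievance is presented to the supervisor) is December 25, 2018; October 23, 2018 is within that limit.
Step 3: the window is 13–33 days after October 23, 2018 (when the grievance is advanced to the department head), so November 5, 2018 through November 25, 2018; November 22, 2018 falls inside that range.
Step 4: the window is 17–48 days after November 22, 2018 (when the grievance is advanced to the Director), so December 9, 2018 through January 9, 2019; done December 10, 2018, which is between those dates.
Step 5: 20 days after December 10, 2018 (when a grievance meeting is requested) is December 30, 2018; December 28, 2018 is within that limit.
Step 6: the earliest permitted date is 17 days after December 28, 2018 (when the grievance is referred to arbitration), i.e. January 14, 2019; done January 16, 2019 — permitted.
Step 7: 26 days after January 16, 2019 (when the arbitrator is named) is February 11, 2019; done January 27, 2019 — timely.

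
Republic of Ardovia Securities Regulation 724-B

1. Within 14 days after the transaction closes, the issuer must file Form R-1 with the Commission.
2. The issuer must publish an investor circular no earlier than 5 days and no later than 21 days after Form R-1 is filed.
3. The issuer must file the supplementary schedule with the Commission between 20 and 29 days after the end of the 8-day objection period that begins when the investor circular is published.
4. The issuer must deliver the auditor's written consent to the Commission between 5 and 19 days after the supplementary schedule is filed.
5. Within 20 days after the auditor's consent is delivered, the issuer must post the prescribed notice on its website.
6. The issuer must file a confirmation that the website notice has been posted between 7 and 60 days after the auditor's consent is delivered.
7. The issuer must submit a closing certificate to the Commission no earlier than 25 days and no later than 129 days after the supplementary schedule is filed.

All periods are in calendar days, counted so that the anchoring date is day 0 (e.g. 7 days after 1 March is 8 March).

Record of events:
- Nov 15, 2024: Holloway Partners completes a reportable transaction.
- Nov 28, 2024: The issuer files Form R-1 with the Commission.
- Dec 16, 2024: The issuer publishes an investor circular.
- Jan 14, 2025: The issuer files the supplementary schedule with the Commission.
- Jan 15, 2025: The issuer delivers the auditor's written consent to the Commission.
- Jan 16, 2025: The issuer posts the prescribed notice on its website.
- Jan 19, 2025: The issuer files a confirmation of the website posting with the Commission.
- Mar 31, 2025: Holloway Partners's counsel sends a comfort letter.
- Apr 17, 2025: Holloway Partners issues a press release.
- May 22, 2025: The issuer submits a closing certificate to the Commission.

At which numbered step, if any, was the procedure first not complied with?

Step 1: 14 days after Nov 15, 2024 (when the transaction closes) is Nov 29, 2024; done Nov 28, 2024 — timely.
Step 2: the window is 5–21 days after Nov 28, 2024 (when Form R-1 is filed), so Dec 3, 2024 through Dec 19, 2024; done Dec 16, 2024 — within the window.
Step 3: the window is 20–29 days after Dec 24, 2024 (end of the 8-day objection period, which began when the investor circular is published on Dec 16, 2024), so Jan 13, 2025 through Jan 22, 2025; done Jan 14, 2025 — within the window.
Step 4: the window is 5–19 days after Jan 14, 2025 (when the supplementary schedule is filed), so Jan 19, 2025 through Feb 2, 2025; done Jan 15, 2025 — 4 days before the window opened.

Step 4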